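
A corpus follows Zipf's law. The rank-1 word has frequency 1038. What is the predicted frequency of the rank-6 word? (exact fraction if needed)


Zipf's law: freq(rank) = f1 / rank
f1 = 1038, rank = 6
freq = 1038 / 6
= 173

173


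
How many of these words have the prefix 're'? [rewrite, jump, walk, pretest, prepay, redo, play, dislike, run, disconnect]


Checking each word for prefix 're':
  'rewrite' -> YES, starts with 're' (count: 1)
  'jump' -> no (count: 1)
  'walk' -> no (count: 1)
  'pretest' -> no (count: 1)
  'prepay' -> no (count: 1)
  'redo' -> YES, starts with 're' (count: 2)
  'play' -> no (count: 2)
  'dislike' -> no (count: 2)
  'run' -> no (count: 2)
  'disconnect' -> no (count: 2)
Total with prefix 're': 2

2


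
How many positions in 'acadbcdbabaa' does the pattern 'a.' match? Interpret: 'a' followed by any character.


Pattern: a. means 'a' followed by any character.
Scanning 'acadbcdbabaa' position-by-position:
  Pos 0: window 'ac' -> MATCH
  Pos 1: window 'ca' -> no
  Pos 2: window 'ad' -> MATCH
  Pos 3: window 'db' -> no
  Pos 4: window 'bc' -> no
  Pos 5: window 'cd' -> no
  Pos 6: window 'db' -> no
  Pos 7: window 'ba' -> no
  Pos 8: window 'ab' -> MATCH
  Pos 9: window 'ba' -> no
  Pos 10: window 'aa' -> MATCH
  Pos 11: window 'a' -> no
Total matches: 4

4


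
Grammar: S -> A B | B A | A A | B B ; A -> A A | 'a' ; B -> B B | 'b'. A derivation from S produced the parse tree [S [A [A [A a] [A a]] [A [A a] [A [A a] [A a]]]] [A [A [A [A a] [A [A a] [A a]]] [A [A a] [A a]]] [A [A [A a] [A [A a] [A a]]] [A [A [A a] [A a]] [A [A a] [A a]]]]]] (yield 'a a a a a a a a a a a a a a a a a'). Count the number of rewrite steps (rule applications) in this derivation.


Every bracketed nonterminal node [X ...] in the tree is produced by exactly one rule application.
Reading the tree off as a leftmost derivation:
  Step 1: S  =>  A A   (applied S -> A A)
  Step 2: A A  =>  A A A   (applied A -> A A)
  Step 3: A A A  =>  A A A A   (applied A -> A A)
  Step 4: A A A A  =>  a A A A   (applied A -> a)
  Step 5: a A A A  =>  a a A A   (applied A -> a)
  Step 6: a a A A  =>  a a A A A   (applied A -> A A)
  Step 7: a a A A A  =>  a a a A A   (applied A -> a)
  Step 8: a a a A A  =>  a a a A A A   (applied A -> A A)
  Step 9: a a a A A A  =>  a a a a A A   (applied A -> a)
  Step 10: a a a a A A  =>  a a a a a A   (applied A -> a)
  Step 11: a a a a a A  =>  a a a a a A A   (applied A -> A A)
  Step 12: a a a a a A A  =>  a a a a a A A A   (applied A -> A A)
  Step 13: a a a a a A A A  =>  a a a a a A A A A   (applied A -> A A)
  Step 14: a a a a a A A A A  =>  a a a a a a A A A   (applied A -> a)
  Step 15: a a a a a a A A A  =>  a a a a a a A A A A   (applied A -> A A)
  Step 16: a a a a a a A A A A  =>  a a a a a a a A A A   (applied A -> a)
  Step 17: a a a a a a a A A A  =>  a a a a a a a a A A   (applied A -> a)
  Step 18: a a a a a a a a A A  =>  a a a a a a a a A A A   (applied A -> A A)
  Step 19: a a a a a a a a A A A  =>  a a a a a a a a a A A   (applied A -> a)
  Step 20: a a a a a a a a a A A  =>  a a a a a a a a a a A   (applied A -> a)
  Step 21: a a a a a a a a a a A  =>  a a a a a a a a a a A A   (applied A -> A A)
  Step 22: a a a a a a a a a a A A  =>  a a a a a a a a a a A A A   (applied A -> A A)
  Step 23: a a a a a a a a a a A A A  =>  a a a a a a a a a a a A A   (applied A -> a)
  Step 24: a a a a a a a a a a a A A  =>  a a a a a a a a a a a A A A   (applied A -> A A)
  Step 25: a a a a a a a a a a a A A A  =>  a a a a a a a a a a a a A A   (applied A -> a)
  Step 26: a a a a a a a a a a a a A A  =>  a a a a a a a a a a a a a A   (applied A -> a)
  Step 27: a a a a a a a a a a a a a A  =>  a a a a a a a a a a a a a A A   (applied A -> A A)
  Step 28: a a a a a a a a a a a a a A A  =>  a a a a a a a a a a a a a A A A   (applied A -> A A)
  Step 29: a a a a a a a a a a a a a A A A  =>  a a a a a a a a a a a a a a A A   (applied A -> a)
  Step 30: a a a a a a a a a a a a a a A A  =>  a a a a a a a a a a a a a a a A   (applied A -> a)
  Step 31: a a a a a a a a a a a a a a a A  =>  a a a a a a a a a a a a a a a A A   (applied A -> A A)
  Step 32: a a a a a a a a a a a a a a a A A  =>  a a a a a a a a a a a a a a a a A   (applied A -> a)
  Step 33: a a a a a a a a a a a a a a a a A  =>  a a a a a a a a a a a a a a a a a   (applied A -> a)
Final yield: a a a a a a a a a a a a a a a a a
Total rewrite steps: 33

33


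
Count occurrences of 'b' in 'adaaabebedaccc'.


Scanning 'adaaabebedaccc' for 'b':
  Position 5: 'b' -> MATCH (count: 1)
  Position 7: 'b' -> MATCH (count: 2)
Total occurrences of 'b': 2

2


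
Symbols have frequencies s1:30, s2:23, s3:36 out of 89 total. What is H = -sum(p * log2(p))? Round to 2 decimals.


Computing entropy H = -sum(p_i * log2(p_i)):
  s1: p = 30/89 = 0.3371, -p*log2(p) = 0.5288
  s2: p = 23/89 = 0.2584, -p*log2(p) = 0.5045
  s3: p = 36/89 = 0.4045, -p*log2(p) = 0.5282
H = sum of terms = 1.5615
Rounded to 2 decimals: 1.56

1.56


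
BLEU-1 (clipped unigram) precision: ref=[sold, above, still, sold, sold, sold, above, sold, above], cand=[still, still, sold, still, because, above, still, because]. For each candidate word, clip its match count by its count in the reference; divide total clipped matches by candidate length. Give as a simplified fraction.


Reference word counts: {'above': 3, 'sold': 5, 'still': 1}
Checking each candidate word (with clipping):
  'still' -> in reference (ref count 1, used 1/1) -> match (matches: 1)
  'still' -> ref count 1 already used up (1/1) -> clipped, no match (matches: 1)
  'sold' -> in reference (ref count 5, used 1/5) -> match (matches: 2)
  'still' -> ref count 1 already used up (1/1) -> clipped, no match (matches: 2)
  'because' -> not in reference -> no match (matches: 2)
  'above' -> in reference (ref count 3, used 1/3) -> match (matches: 3)
  'still' -> ref count 1 already used up (1/1) -> clipped, no match (matches: 3)
  'because' -> not in reference -> no match (matches: 3)
Clipped matches: 3, Candidate length: 8
Precision = 3/8

3/8


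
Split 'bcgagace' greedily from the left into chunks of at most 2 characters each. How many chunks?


'bcgagace' has 8 characters.
Chunking with max size 2:
  Chunk 1: 'bc' (positions 0-1)
  Chunk 2: 'ga' (positions 2-3)
  Chunk 3: 'ga' (positions 4-5)
  Chunk 4: 'ce' (positions 6-7)
Total chunks: ceil(8 / 2) = 4

4


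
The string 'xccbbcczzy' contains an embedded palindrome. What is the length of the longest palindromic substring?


Scanning 'xccbbcczzy' for palindromic substrings.
Substring at positions 1-6: 'ccbbcc'.
Check: reverse('ccbbcc') = 'ccbbcc' -> palindrome confirmed.
Neighbouring characters ('x' / 'z') break symmetry, so it cannot extend further.
No longer palindromic substring exists; longest length = 6

6


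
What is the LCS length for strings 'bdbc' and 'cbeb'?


DP table for LCS of 'bdbc' and 'cbeb':
       c  b  e  b
    0  0  0  0  0
  b 0  0  1  1  1
  d 0  0  1  1  1
  b 0  0  1  1  2
  c 0  1  1  1  2
LCS: 'bb'
LCS length = 2

2


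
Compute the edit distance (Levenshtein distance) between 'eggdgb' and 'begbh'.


Building DP table for s1='eggdgb' (len 6) and s2='begbh' (len 5):
       b  e  g  b  h
    0  1  2  3  4  5
  e 1  1  1  2  3  4
  g 2  2  2  1  2  3
  g 3  3  3  2  2  3
  d 4  4  4  3  3  3
  g 5  5  5  4  4  4
  b 6  5  6  5  4  5
Edit distance = dp[6][5] = 5

5


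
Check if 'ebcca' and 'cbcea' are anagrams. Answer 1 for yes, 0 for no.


Sort characters of 'ebcca': 'abcce'
Sort characters of 'cbcea': 'abcce'
Sorted forms match -> they ARE anagrams
Result: 1

1


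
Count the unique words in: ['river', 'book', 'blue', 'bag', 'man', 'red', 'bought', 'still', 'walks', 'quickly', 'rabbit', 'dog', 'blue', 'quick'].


Listing all tokens and tracking unique types:
  Token 1: 'river' -> NEW (unique so far: 1)
  Token 2: 'book' -> NEW (unique so far: 2)
  Token 3: 'blue' -> NEW (unique so far: 3)
  Token 4: 'bag' -> NEW (unique so far: 4)
  Token 5: 'man' -> NEW (unique so far: 5)
  Token 6: 'red' -> NEW (unique so far: 6)
  Token 7: 'bought' -> NEW (unique so far: 7)
  Token 8: 'still' -> NEW (unique so far: 8)
  Token 9: 'walks' -> NEW (unique so far: 9)
  Token 10: 'quickly' -> NEW (unique so far: 10)
  Token 11: 'rabbit' -> NEW (unique so far: 11)
  Token 12: 'dog' -> NEW (unique so far: 12)
  Token 13: 'blue' -> duplicate (unique so far: 12)
  Token 14: 'quick' -> NEW (unique so far: 13)
Unique types: ('bag', 'blue', 'book', 'bought', 'dog', 'man', 'quick', 'quickly', 'rabbit', 'red', 'river', 'still', 'walks')
Vocabulary size: 13

13


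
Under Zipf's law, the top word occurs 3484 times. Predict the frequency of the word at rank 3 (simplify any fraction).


Zipf's law: freq(rank) = f1 / rank
f1 = 3484, rank = 3
freq = 3484 / 3
GCD(3484, 3) = 1
Simplified: 3484/3

3484/3


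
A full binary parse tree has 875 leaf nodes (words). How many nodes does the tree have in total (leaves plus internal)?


Leaf nodes (terminals): 875
Internal nodes = n - 1 = 875 - 1 = 874
Total = leaves + internal = 875 + 874 = 1749

1749


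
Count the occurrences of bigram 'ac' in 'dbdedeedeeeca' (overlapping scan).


Scanning 'dbdedeedeeeca' for bigram 'ac':
  Position 0: 'db' -> no
  Position 1: 'bd' -> no
  Position 2: 'de' -> no
  Position 3: 'ed' -> no
  Position 4: 'de' -> no
  Position 5: 'ee' -> no
  Position 6: 'ed' -> no
  Position 7: 'de' -> no
  Position 8: 'ee' -> no
  Position 9: 'ee' -> no
  Position 10: 'ec' -> no
  Position 11: 'ca' -> no
Total matches: 0

0


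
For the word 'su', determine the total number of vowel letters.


Scanning each character of 'su':
  Position 1: 's' -> consonant (running count: 0)
  Position 2: 'u' -> vowel (running count: 1)
Total vowels: 1

1


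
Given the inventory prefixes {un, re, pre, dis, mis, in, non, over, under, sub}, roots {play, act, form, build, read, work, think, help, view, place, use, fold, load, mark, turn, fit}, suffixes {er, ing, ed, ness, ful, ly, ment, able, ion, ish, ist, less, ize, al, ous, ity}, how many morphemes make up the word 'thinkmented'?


Segmenting 'thinkmented' against the inventory:
  'think' -> root (morpheme 1)
  'ment' -> suffix (morpheme 2)
  'ed' -> suffix (morpheme 3)
Total morphemes: 3

3


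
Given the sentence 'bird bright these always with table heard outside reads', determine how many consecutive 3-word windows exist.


Word trigrams from [9] words:
  Trigram 1: (bird bright these)
  Trigram 2: (bright these always)
  Trigram 3: (these always with)
  Trigram 4: (always with table)
  Trigram 5: (with table heard)
  Trigram 6: (table heard outside)
  Trigram 7: (heard outside reads)
Total word trigrams: 9 - 2 = 7

7


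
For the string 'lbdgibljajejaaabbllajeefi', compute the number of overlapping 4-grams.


String 'lbdgibljajejaaabbllajeefi' has length L = 25.
Number of overlapping n-grams = L - n + 1
Substituting: 25 - 4 + 1 = 22

22


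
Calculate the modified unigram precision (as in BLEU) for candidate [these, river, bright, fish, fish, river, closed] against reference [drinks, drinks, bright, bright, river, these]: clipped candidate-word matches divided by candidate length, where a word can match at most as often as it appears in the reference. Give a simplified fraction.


Reference word counts: {'bright': 2, 'drinks': 2, 'river': 1, 'these': 1}
Checking each candidate word (with clipping):
  'these' -> in reference (ref count 1, used 1/1) -> match (matches: 1)
  'river' -> in reference (ref count 1, used 1/1) -> match (matches: 2)
  'bright' -> in reference (ref count 2, used 1/2) -> match (matches: 3)
  'fish' -> not in reference -> no match (matches: 3)
  'fish' -> not in reference -> no match (matches: 3)
  'river' -> ref count 1 already used up (1/1) -> clipped, no match (matches: 3)
  'closed' -> not in reference -> no match (matches: 3)
Clipped matches: 3, Candidate length: 7
Precision = 3/7

3/7


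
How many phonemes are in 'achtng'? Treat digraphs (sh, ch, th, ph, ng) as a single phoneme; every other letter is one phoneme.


Parsing 'achtng' greedily, digraphs first:
  'a' -> vowel phoneme (phonemes so far: 1)
  'ch' -> digraph (1 consonant phoneme) (phonemes so far: 2)
  't' -> consonant phoneme (phonemes so far: 3)
  'ng' -> digraph (1 consonant phoneme) (phonemes so far: 4)
Total phonemes: 4

4


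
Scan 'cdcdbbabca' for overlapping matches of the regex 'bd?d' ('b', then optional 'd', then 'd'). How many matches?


Pattern: bd?d means 'b', then optional 'd', then 'd'.
Scanning 'cdcdbbabca' position-by-position:
  Pos 0: window 'cdc' -> no
  Pos 1: window 'dcd' -> no
  Pos 2: window 'cdb' -> no
  Pos 3: window 'dbb' -> no
  Pos 4: window 'bba' -> no
  Pos 5: window 'bab' -> no
  Pos 6: window 'abc' -> no
  Pos 7: window 'bca' -> no
  Pos 8: window 'ca' -> no
  Pos 9: window 'a' -> no
Total matches: 0

0


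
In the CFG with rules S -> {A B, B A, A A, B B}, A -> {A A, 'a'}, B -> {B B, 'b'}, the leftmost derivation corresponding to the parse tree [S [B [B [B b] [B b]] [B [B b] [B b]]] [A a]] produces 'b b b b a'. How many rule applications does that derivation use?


Every bracketed nonterminal node [X ...] in the tree is produced by exactly one rule application.
Reading the tree off as a leftmost derivation:
  Step 1: S  =>  B A   (applied S -> B A)
  Step 2: B A  =>  B B A   (applied B -> B B)
  Step 3: B B A  =>  B B B A   (applied B -> B B)
  Step 4: B B B A  =>  b B B A   (applied B -> b)
  Step 5: b B B A  =>  b b B A   (applied B -> b)
  Step 6: b b B A  =>  b b B B A   (applied B -> B B)
  Step 7: b b B B A  =>  b b b B A   (applied B -> b)
  Step 8: b b b B A  =>  b b b b A   (applied B -> b)
  Step 9: b b b b A  =>  b b b b a   (applied A -> a)
Final yield: b b b b a
Total rewrite steps: 9

9


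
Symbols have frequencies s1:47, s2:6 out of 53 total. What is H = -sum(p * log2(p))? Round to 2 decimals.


Computing entropy H = -sum(p_i * log2(p_i)):
  s1: p = 47/53 = 0.8868, -p*log2(p) = 0.1537
  s2: p = 6/53 = 0.1132, -p*log2(p) = 0.3558
H = sum of terms = 0.5095
Rounded to 2 decimals: 0.51

0.51


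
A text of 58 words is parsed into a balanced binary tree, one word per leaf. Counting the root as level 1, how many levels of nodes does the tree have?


In a balanced binary tree with n leaves the deepest leaf is ceil(log2(n)) edges below the root,
so counting node levels inclusive of root and leaves gives ceil(log2(n)) + 1 levels.
log2(58) = 5.8580
ceil(5.8580) = 6
levels = 6 + 1 = 7

7


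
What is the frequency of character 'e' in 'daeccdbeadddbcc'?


Scanning 'daeccdbeadddbcc' for 'e':
  Position 2: 'e' -> MATCH (count: 1)
  Position 7: 'e' -> MATCH (count: 2)
Total occurrences of 'e': 2

2


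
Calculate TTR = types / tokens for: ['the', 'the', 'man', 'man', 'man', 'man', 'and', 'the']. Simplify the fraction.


Tokens: 8
Unique types: ('and', 'man', 'the') = 3
TTR = 3/8
Already in lowest terms.

3/8


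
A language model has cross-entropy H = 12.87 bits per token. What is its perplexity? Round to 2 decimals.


Perplexity formula: PP = 2^H
H = 12.87
PP = 2^12.87
Decompose: 2^12.87 = 2^12 * 2^0.87
2^12 = 4096, 2^0.87 ~ 1.8276629
PP ~ 4096 * 1.8276629 = 7486.1072384
Rounded to 2 decimals: 7486.11

7486.11


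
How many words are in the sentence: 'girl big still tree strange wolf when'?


Counting words by splitting on spaces:
  Word 1: 'girl'
  Word 2: 'big'
  Word 3: 'still'
  Word 4: 'tree'
  Word 5: 'strange'
  Word 6: 'wolf'
  Word 7: 'when'
Total words: 7

7


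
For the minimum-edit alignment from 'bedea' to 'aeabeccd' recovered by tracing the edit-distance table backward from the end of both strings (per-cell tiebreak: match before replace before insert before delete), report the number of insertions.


Edit distance = 6. Backtracking from cell (5, 8) with preference match > replace > insert > delete,
then listing the resulting alignment 'bedea' -> 'aeabeccd' left to right:
  Step 1: insert 'a' [insertion #1]
  Step 2: insert 'e' [insertion #2]
  Step 3: insert 'a' [insertion #3]
  Step 4: keep 'b'
  Step 5: keep 'e'
  Step 6: replace d->c
  Step 7: replace e->c
  Step 8: replace a->d
Total insertions: 3

3


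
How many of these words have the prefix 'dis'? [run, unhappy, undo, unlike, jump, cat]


Checking each word for prefix 'dis':
  'run' -> no (count: 0)
  'unhappy' -> no (count: 0)
  'undo' -> no (count: 0)
  'unlike' -> no (count: 0)
  'jump' -> no (count: 0)
  'cat' -> no (count: 0)
Total with prefix 'dis': 0

0


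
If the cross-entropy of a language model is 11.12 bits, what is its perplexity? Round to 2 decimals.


Perplexity formula: PP = 2^H
H = 11.12
PP = 2^11.12
Decompose: 2^11.12 = 2^11 * 2^0.12
2^11 = 2048, 2^0.12 ~ 1.0867349
PP ~ 2048 * 1.0867349 = 2225.6330752
Rounded to 2 decimals: 2225.63

2225.63


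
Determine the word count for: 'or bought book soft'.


Counting words by splitting on spaces:
  Word 1: 'or'
  Word 2: 'bought'
  Word 3: 'book'
  Word 4: 'soft'
Total words: 4

4


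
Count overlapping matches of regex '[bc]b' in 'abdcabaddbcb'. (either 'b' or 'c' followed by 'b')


Pattern: [bc]b means either 'b' or 'c' followed by 'b'.
Scanning 'abdcabaddbcb' position-by-position:
  Pos 0: window 'ab' -> no
  Pos 1: window 'bd' -> no
  Pos 2: window 'dc' -> no
  Pos 3: window 'ca' -> no
  Pos 4: window 'ab' -> no
  Pos 5: window 'ba' -> no
  Pos 6: window 'ad' -> no
  Pos 7: window 'dd' -> no
  Pos 8: window 'db' -> no
  Pos 9: window 'bc' -> no
  Pos 10: window 'cb' -> MATCH
  Pos 11: window 'b' -> no
Total matches: 1

1


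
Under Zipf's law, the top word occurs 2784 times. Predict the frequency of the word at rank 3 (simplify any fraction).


Zipf's law: freq(rank) = f1 / rank
f1 = 2784, rank = 3
freq = 2784 / 3
= 928

928


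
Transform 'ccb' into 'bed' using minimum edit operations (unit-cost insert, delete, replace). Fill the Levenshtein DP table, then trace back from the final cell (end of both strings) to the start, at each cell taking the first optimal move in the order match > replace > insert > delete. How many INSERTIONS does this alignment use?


Edit distance = 3. Backtracking from cell (3, 3) with preference match > replace > insert > delete,
then listing the resulting alignment 'ccb' -> 'bed' left to right:
  Step 1: replace c->b
  Step 2: replace c->e
  Step 3: replace b->d
Total insertions: 0

0


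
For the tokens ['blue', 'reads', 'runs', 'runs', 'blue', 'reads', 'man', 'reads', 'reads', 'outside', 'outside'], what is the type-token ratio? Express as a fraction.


Tokens: 11
Unique types: ('blue', 'man', 'outside', 'reads', 'runs') = 5
TTR = 5/11
Already in lowest terms.

5/11


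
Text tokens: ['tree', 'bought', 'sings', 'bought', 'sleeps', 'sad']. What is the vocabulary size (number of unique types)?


Listing all tokens and tracking unique types:
  Token 1: 'tree' -> NEW (unique so far: 1)
  Token 2: 'bought' -> NEW (unique so far: 2)
  Token 3: 'sings' -> NEW (unique so far: 3)
  Token 4: 'bought' -> duplicate (unique so far: 3)
  Token 5: 'sleeps' -> NEW (unique so far: 4)
  Token 6: 'sad' -> NEW (unique so far: 5)
Unique types: ('bought', 'sad', 'sings', 'sleeps', 'tree')
Vocabulary size: 5

5


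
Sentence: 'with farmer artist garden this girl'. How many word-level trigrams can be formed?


Word trigrams from [6] words:
  Trigram 1: (with farmer artist)
  Trigram 2: (farmer artist garden)
  Trigram 3: (artist garden this)
  Trigram 4: (garden this girl)
Total word trigrams: 6 - 2 = 4

4


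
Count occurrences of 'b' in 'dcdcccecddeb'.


Scanning 'dcdcccecddeb' for 'b':
  Position 11: 'b' -> MATCH (count: 1)
Total occurrences of 'b': 1

1


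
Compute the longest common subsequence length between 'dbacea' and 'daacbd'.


DP table for LCS of 'dbacea' and 'daacbd':
       d  a  a  c  b  d
    0  0  0  0  0  0  0
  d 0  1  1  1  1  1  1
  b 0  1  1  1  1  2  2
  a 0  1  2  2  2  2  2
  c 0  1  2  2  3  3  3
  e 0  1  2  2  3  3  3
  a 0  1  2  3  3  3  3
LCS: 'dac'
LCS length = 3

3


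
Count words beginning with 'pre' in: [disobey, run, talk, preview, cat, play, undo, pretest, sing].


Checking each word for prefix 'pre':
  'disobey' -> no (count: 0)
  'run' -> no (count: 0)
  'talk' -> no (count: 0)
  'preview' -> YES, starts with 'pre' (count: 1)
  'cat' -> no (count: 1)
  'play' -> no (count: 1)
  'undo' -> no (count: 1)
  'pretest' -> YES, starts with 'pre' (count: 2)
  'sing' -> no (count: 2)
Total with prefix 'pre': 2

2


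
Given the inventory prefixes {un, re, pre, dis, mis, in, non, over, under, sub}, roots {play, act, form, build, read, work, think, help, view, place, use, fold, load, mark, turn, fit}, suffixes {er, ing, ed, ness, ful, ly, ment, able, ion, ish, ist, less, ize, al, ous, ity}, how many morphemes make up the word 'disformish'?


Segmenting 'disformish' against the inventory:
  'dis' -> prefix (morpheme 1)
  'form' -> root (morpheme 2)
  'ish' -> suffix (morpheme 3)
Total morphemes: 3

3


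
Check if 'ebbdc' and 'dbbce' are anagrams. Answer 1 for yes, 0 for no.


Sort characters of 'ebbdc': 'bbcde'
Sort characters of 'dbbce': 'bbcde'
Sorted forms match -> they ARE anagrams
Result: 1

1


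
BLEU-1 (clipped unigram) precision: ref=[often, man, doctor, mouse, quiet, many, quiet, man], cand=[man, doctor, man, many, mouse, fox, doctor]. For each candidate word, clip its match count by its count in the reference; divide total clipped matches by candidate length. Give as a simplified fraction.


Reference word counts: {'doctor': 1, 'man': 2, 'many': 1, 'mouse': 1, 'often': 1, 'quiet': 2}
Checking each candidate word (with clipping):
  'man' -> in reference (ref count 2, used 1/2) -> match (matches: 1)
  'doctor' -> in reference (ref count 1, used 1/1) -> match (matches: 2)
  'man' -> in reference (ref count 2, used 2/2) -> match (matches: 3)
  'many' -> in reference (ref count 1, used 1/1) -> match (matches: 4)
  'mouse' -> in reference (ref count 1, used 1/1) -> match (matches: 5)
  'fox' -> not in reference -> no match (matches: 5)
  'doctor' -> ref count 1 already used up (1/1) -> clipped, no match (matches: 5)
Clipped matches: 5, Candidate length: 7
Precision = 5/7

5/7


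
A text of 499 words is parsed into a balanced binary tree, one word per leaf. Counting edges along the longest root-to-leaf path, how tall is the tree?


In a balanced binary tree with n leaves the deepest leaf is ceil(log2(n)) edges below the root.
log2(499) = 8.9629
ceil(8.9629) = 9
height (edges) = 9

9


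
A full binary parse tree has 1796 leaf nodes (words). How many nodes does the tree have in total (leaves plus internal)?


Leaf nodes (terminals): 1796
Internal nodes = n - 1 = 1796 - 1 = 1795
Total = leaves + internal = 1796 + 1795 = 3591

3591


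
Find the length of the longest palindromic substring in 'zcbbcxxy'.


Scanning 'zcbbcxxy' for palindromic substrings.
Substring at positions 1-4: 'cbbc'.
Check: reverse('cbbc') = 'cbbc' -> palindrome confirmed.
Neighbouring characters ('z' / 'x') break symmetry, so it cannot extend further.
No longer palindromic substring exists; longest length = 4

4


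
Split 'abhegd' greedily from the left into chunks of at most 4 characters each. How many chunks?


'abhegd' has 6 characters.
Chunking with max size 4:
  Chunk 1: 'abhe' (positions 0-3)
  Chunk 2: 'gd' (positions 4-5)
Total chunks: ceil(6 / 4) = 2

2


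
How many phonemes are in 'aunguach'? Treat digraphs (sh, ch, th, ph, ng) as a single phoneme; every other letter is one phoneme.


Parsing 'aunguach' greedily, digraphs first:
  'a' -> vowel phoneme (phonemes so far: 1)
  'u' -> vowel phoneme (phonemes so far: 2)
  'ng' -> digraph (1 consonant phoneme) (phonemes so far: 3)
  'u' -> vowel phoneme (phonemes so far: 4)
  'a' -> vowel phoneme (phonemes so far: 5)
  'ch' -> digraph (1 consonant phoneme) (phonemes so far: 6)
Total phonemes: 6

6


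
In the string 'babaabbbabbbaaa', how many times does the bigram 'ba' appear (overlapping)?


Scanning 'babaabbbabbbaaa' for bigram 'ba':
  Position 0: 'ba' -> MATCH
  Position 1: 'ab' -> no
  Position 2: 'ba' -> MATCH
  Position 3: 'aa' -> no
  Position 4: 'ab' -> no
  Position 5: 'bb' -> no
  Position 6: 'bb' -> no
  Position 7: 'ba' -> MATCH
  Position 8: 'ab' -> no
  Position 9: 'bb' -> no
  Position 10: 'bb' -> no
  Position 11: 'ba' -> MATCH
  Position 12: 'aa' -> no
  Position 13: 'aa' -> no
Total matches: 4

4


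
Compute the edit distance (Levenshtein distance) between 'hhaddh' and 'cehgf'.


Building DP table for s1='hhaddh' (len 6) and s2='cehgf' (len 5):
       c  e  h  g  f
    0  1  2  3  4  5
  h 1  1  2  2  3  4
  h 2  2  2  2  3  4
  a 3  3  3  3  3  4
  d 4  4  4  4  4  4
  d 5  5  5  5  5  5
  h 6  6  6  5  6  6
Edit distance = dp[6][5] = 6

6


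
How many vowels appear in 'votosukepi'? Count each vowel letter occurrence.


Scanning each character of 'votosukepi':
  Position 1: 'v' -> consonant (running count: 0)
  Position 2: 'o' -> vowel (running count: 1)
  Position 3: 't' -> consonant (running count: 1)
  Position 4: 'o' -> vowel (running count: 2)
  Position 5: 's' -> consonant (running count: 2)
  Position 6: 'u' -> vowel (running count: 3)
  Position 7: 'k' -> consonant (running count: 3)
  Position 8: 'e' -> vowel (running count: 4)
  Position 9: 'p' -> consonant (running count: 4)
  Position 10: 'i' -> vowel (running count: 5)
Total vowels: 5

5


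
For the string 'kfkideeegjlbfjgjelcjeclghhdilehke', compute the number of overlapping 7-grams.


String 'kfkideeegjlbfjgjelcjeclghhdilehke' has length L = 33.
Number of overlapping n-grams = L - n + 1
Substituting: 33 - 7 + 1 = 27

27


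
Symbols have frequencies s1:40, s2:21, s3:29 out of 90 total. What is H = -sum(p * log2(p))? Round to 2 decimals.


Computing entropy H = -sum(p_i * log2(p_i)):
  s1: p = 40/90 = 0.4444, -p*log2(p) = 0.5200
  s2: p = 21/90 = 0.2333, -p*log2(p) = 0.4899
  s3: p = 29/90 = 0.3222, -p*log2(p) = 0.5265
H = sum of terms = 1.5364
Rounded to 2 decimals: 1.54

1.54


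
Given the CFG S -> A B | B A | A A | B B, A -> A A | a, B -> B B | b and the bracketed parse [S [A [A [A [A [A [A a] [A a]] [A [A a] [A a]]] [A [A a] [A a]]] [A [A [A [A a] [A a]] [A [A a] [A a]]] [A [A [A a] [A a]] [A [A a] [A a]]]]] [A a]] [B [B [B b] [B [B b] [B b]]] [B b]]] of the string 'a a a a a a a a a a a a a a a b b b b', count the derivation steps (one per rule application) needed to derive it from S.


Every bracketed nonterminal node [X ...] in the tree is produced by exactly one rule application.
Reading the tree off as a leftmost derivation:
  Step 1: S  =>  A B   (applied S -> A B)
  Step 2: A B  =>  A A B   (applied A -> A A)
  Step 3: A A B  =>  A A A B   (applied A -> A A)
  Step 4: A A A B  =>  A A A A B   (applied A -> A A)
  Step 5: A A A A B  =>  A A A A A B   (applied A -> A A)
  Step 6: A A A A A B  =>  A A A A A A B   (applied A -> A A)
  Step 7: A A A A A A B  =>  a A A A A A B   (applied A -> a)
  Step 8: a A A A A A B  =>  a a A A A A B   (applied A -> a)
  Step 9: a a A A A A B  =>  a a A A A A A B   (applied A -> A A)
  Step 10: a a A A A A A B  =>  a a a A A A A B   (applied A -> a)
  Step 11: a a a A A A A B  =>  a a a a A A A B   (applied A -> a)
  Step 12: a a a a A A A B  =>  a a a a A A A A B   (applied A -> A A)
  Step 13: a a a a A A A A B  =>  a a a a a A A A B   (applied A -> a)
  Step 14: a a a a a A A A B  =>  a a a a a a A A B   (applied A -> a)
  Step 15: a a a a a a A A B  =>  a a a a a a A A A B   (applied A -> A A)
  Step 16: a a a a a a A A A B  =>  a a a a a a A A A A B   (applied A -> A A)
  Step 17: a a a a a a A A A A B  =>  a a a a a a A A A A A B   (applied A -> A A)
  Step 18: a a a a a a A A A A A B  =>  a a a a a a a A A A A B   (applied A -> a)
  Step 19: a a a a a a a A A A A B  =>  a a a a a a a a A A A B   (applied A -> a)
  Step 20: a a a a a a a a A A A B  =>  a a a a a a a a A A A A B   (applied A -> A A)
  Step 21: a a a a a a a a A A A A B  =>  a a a a a a a a a A A A B   (applied A -> a)
  Step 22: a a a a a a a a a A A A B  =>  a a a a a a a a a a A A B   (applied A -> a)
  Step 23: a a a a a a a a a a A A B  =>  a a a a a a a a a a A A A B   (applied A -> A A)
  Step 24: a a a a a a a a a a A A A B  =>  a a a a a a a a a a A A A A B   (applied A -> A A)
  Step 25: a a a a a a a a a a A A A A B  =>  a a a a a a a a a a a A A A B   (applied A -> a)
  Step 26: a a a a a a a a a a a A A A B  =>  a a a a a a a a a a a a A A B   (applied A -> a)
  Step 27: a a a a a a a a a a a a A A B  =>  a a a a a a a a a a a a A A A B   (applied A -> A A)
  Step 28: a a a a a a a a a a a a A A A B  =>  a a a a a a a a a a a a a A A B   (applied A -> a)
  Step 29: a a a a a a a a a a a a a A A B  =>  a a a a a a a a a a a a a a A B   (applied A -> a)
  Step 30: a a a a a a a a a a a a a a A B  =>  a a a a a a a a a a a a a a a B   (applied A -> a)
  Step 31: a a a a a a a a a a a a a a a B  =>  a a a a a a a a a a a a a a a B B   (applied B -> B B)
  Step 32: a a a a a a a a a a a a a a a B B  =>  a a a a a a a a a a a a a a a B B B   (applied B -> B B)
  Step 33: a a a a a a a a a a a a a a a B B B  =>  a a a a a a a a a a a a a a a b B B   (applied B -> b)
  Step 34: a a a a a a a a a a a a a a a b B B  =>  a a a a a a a a a a a a a a a b B B B   (applied B -> B B)
  Step 35: a a a a a a a a a a a a a a a b B B B  =>  a a a a a a a a a a a a a a a b b B B   (applied B -> b)
  Step 36: a a a a a a a a a a a a a a a b b B B  =>  a a a a a a a a a a a a a a a b b b B   (applied B -> b)
  Step 37: a a a a a a a a a a a a a a a b b b B  =>  a a a a a a a a a a a a a a a b b b b   (applied B -> b)
Final yield: a a a a a a a a a a a a a a a b b b b
Total rewrite steps: 37

37


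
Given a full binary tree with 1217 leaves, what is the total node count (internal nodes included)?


Leaf nodes (terminals): 1217
Internal nodes = n - 1 = 1217 - 1 = 1216
Total = leaves + internal = 1217 + 1216 = 2433

2433


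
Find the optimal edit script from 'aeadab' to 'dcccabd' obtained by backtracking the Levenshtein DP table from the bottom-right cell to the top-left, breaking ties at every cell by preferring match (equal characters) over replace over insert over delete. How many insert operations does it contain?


Edit distance = 5. Backtracking from cell (6, 7) with preference match > replace > insert > delete,
then listing the resulting alignment 'aeadab' -> 'dcccabd' left to right:
  Step 1: replace a->d
  Step 2: replace e->c
  Step 3: replace a->c
  Step 4: replace d->c
  Step 5: keep 'a'
  Step 6: keep 'b'
  Step 7: insert 'd' [insertion #1]
Total insertions: 1

1


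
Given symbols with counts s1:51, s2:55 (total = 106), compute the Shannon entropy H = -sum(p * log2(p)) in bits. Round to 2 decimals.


Computing entropy H = -sum(p_i * log2(p_i)):
  s1: p = 51/106 = 0.4811, -p*log2(p) = 0.5078
  s2: p = 55/106 = 0.5189, -p*log2(p) = 0.4911
H = sum of terms = 0.9989
Rounded to 2 decimals: 1.00

1.00


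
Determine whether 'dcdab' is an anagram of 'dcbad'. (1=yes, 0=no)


Sort characters of 'dcdab': 'abcdd'
Sort characters of 'dcbad': 'abcdd'
Sorted forms match -> they ARE anagrams
Result: 1

1


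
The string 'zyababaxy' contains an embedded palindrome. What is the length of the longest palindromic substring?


Scanning 'zyababaxy' for palindromic substrings.
Substring at positions 2-6: 'ababa'.
Check: reverse('ababa') = 'ababa' -> palindrome confirmed.
Neighbouring characters ('y' / 'x') break symmetry, so it cannot extend further.
No longer palindromic substring exists; longest length = 5

5


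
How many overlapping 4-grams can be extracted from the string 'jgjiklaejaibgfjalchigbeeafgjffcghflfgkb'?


String 'jgjiklaejaibgfjalchigbeeafgjffcghflfgkb' has length L = 39.
Number of overlapping n-grams = L - n + 1
Substituting: 39 - 4 + 1 = 36

36


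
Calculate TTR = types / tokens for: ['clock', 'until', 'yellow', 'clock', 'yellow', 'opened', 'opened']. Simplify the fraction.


Tokens: 7
Unique types: ('clock', 'opened', 'until', 'yellow') = 4
TTR = 4/7
Already in lowest terms.

4/7


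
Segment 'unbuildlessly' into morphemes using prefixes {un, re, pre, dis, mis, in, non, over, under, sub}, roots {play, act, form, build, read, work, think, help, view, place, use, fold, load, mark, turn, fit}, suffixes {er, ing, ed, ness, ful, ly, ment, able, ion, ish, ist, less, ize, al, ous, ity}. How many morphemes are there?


Segmenting 'unbuildlessly' against the inventory:
  'un' -> prefix (morpheme 1)
  'build' -> root (morpheme 2)
  'less' -> suffix (morpheme 3)
  'ly' -> suffix (morpheme 4)
Total morphemes: 4

4


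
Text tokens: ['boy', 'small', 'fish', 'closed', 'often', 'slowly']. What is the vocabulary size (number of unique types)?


Listing all tokens and tracking unique types:
  Token 1: 'boy' -> NEW (unique so far: 1)
  Token 2: 'small' -> NEW (unique so far: 2)
  Token 3: 'fish' -> NEW (unique so far: 3)
  Token 4: 'closed' -> NEW (unique so far: 4)
  Token 5: 'often' -> NEW (unique so far: 5)
  Token 6: 'slowly' -> NEW (unique so far: 6)
Unique types: ('boy', 'closed', 'fish', 'often', 'slowly', 'small')
Vocabulary size: 6

6


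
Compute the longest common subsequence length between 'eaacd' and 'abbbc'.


DP table for LCS of 'eaacd' and 'abbbc':
       a  b  b  b  c
    0  0  0  0  0  0
  e 0  0  0  0  0  0
  a 0  1  1  1  1  1
  a 0  1  1  1  1  1
  c 0  1  1  1  1  2
  d 0  1  1  1  1  2
LCS: 'ac'
LCS length = 2

2


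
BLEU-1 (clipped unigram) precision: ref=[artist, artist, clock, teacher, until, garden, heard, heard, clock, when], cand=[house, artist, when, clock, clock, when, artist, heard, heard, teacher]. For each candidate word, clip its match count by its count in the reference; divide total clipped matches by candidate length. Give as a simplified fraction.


Reference word counts: {'artist': 2, 'clock': 2, 'garden': 1, 'heard': 2, 'teacher': 1, 'until': 1, 'when': 1}
Checking each candidate word (with clipping):
  'house' -> not in reference -> no match (matches: 0)
  'artist' -> in reference (ref count 2, used 1/2) -> match (matches: 1)
  'when' -> in reference (ref count 1, used 1/1) -> match (matches: 2)
  'clock' -> in reference (ref count 2, used 1/2) -> match (matches: 3)
  'clock' -> in reference (ref count 2, used 2/2) -> match (matches: 4)
  'when' -> ref count 1 already used up (1/1) -> clipped, no match (matches: 4)
  'artist' -> in reference (ref count 2, used 2/2) -> match (matches: 5)
  'heard' -> in reference (ref count 2, used 1/2) -> match (matches: 6)
  'heard' -> in reference (ref count 2, used 2/2) -> match (matches: 7)
  'teacher' -> in reference (ref count 1, used 1/1) -> match (matches: 8)
Clipped matches: 8, Candidate length: 10
Precision = 8/10 = 4/5

4/5


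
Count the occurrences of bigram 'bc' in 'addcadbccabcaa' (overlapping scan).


Scanning 'addcadbccabcaa' for bigram 'bc':
  Position 0: 'ad' -> no
  Position 1: 'dd' -> no
  Position 2: 'dc' -> no
  Position 3: 'ca' -> no
  Position 4: 'ad' -> no
  Position 5: 'db' -> no
  Position 6: 'bc' -> MATCH
  Position 7: 'cc' -> no
  Position 8: 'ca' -> no
  Position 9: 'ab' -> no
  Position 10: 'bc' -> MATCH
  Position 11: 'ca' -> no
  Position 12: 'aa' -> no
Total matches: 2

2


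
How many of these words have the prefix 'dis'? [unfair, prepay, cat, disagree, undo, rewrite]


Checking each word for prefix 'dis':
  'unfair' -> no (count: 0)
  'prepay' -> no (count: 0)
  'cat' -> no (count: 0)
  'disagree' -> YES, starts with 'dis' (count: 1)
  'undo' -> no (count: 1)
  'rewrite' -> no (count: 1)
Total with prefix 'dis': 1

1


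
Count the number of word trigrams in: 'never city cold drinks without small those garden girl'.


Word trigrams from [9] words:
  Trigram 1: (never city cold)
  Trigram 2: (city cold drinks)
  Trigram 3: (cold drinks without)
  Trigram 4: (drinks without small)
  Trigram 5: (without small those)
  Trigram 6: (small those garden)
  Trigram 7: (those garden girl)
Total word trigrams: 9 - 2 = 7

7


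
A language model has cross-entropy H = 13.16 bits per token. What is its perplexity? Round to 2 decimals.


Perplexity formula: PP = 2^H
H = 13.16
PP = 2^13.16
Decompose: 2^13.16 = 2^13 * 2^0.16
2^13 = 8192, 2^0.16 ~ 1.1172871
PP ~ 8192 * 1.1172871 = 9152.8159232
Rounded to 2 decimals: 9152.82

9152.82


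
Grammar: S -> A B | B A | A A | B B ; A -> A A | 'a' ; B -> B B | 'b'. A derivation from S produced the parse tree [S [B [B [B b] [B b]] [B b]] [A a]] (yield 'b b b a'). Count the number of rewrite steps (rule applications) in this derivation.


Every bracketed nonterminal node [X ...] in the tree is produced by exactly one rule application.
Reading the tree off as a leftmost derivation:
  Step 1: S  =>  B A   (applied S -> B A)
  Step 2: B A  =>  B B A   (applied B -> B B)
  Step 3: B B A  =>  B B B A   (applied B -> B B)
  Step 4: B B B A  =>  b B B A   (applied B -> b)
  Step 5: b B B A  =>  b b B A   (applied B -> b)
  Step 6: b b B A  =>  b b b A   (applied B -> b)
  Step 7: b b b A  =>  b b b a   (applied A -> a)
Final yield: b b b a
Total rewrite steps: 7

7


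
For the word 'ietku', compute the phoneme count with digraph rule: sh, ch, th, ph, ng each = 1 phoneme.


Parsing 'ietku' greedily, digraphs first:
  'i' -> vowel phoneme (phonemes so far: 1)
  'e' -> vowel phoneme (phonemes so far: 2)
  't' -> consonant phoneme (phonemes so far: 3)
  'k' -> consonant phoneme (phonemes so far: 4)
  'u' -> vowel phoneme (phonemes so far: 5)
Total phonemes: 5

5


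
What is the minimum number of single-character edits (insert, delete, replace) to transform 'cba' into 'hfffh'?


Building DP table for s1='cba' (len 3) and s2='hfffh' (len 5):
       h  f  f  f  h
    0  1  2  3  4  5
  c 1  1  2  3  4  5
  b 2  2  2  3  4  5
  a 3  3  3  3  4  5
Edit distance = dp[3][5] = 5

5


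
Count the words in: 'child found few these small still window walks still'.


Counting words by splitting on spaces:
  Word 1: 'child'
  Word 2: 'found'
  Word 3: 'few'
  Word 4: 'these'
  Word 5: 'small'
  Word 6: 'still'
  Word 7: 'window'
  Word 8: 'walks'
  Word 9: 'still'
Total words: 9

9


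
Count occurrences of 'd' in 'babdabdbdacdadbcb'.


Scanning 'babdabdbdacdadbcb' for 'd':
  Position 3: 'd' -> MATCH (count: 1)
  Position 6: 'd' -> MATCH (count: 2)
  Position 8: 'd' -> MATCH (count: 3)
  Position 11: 'd' -> MATCH (count: 4)
  Position 13: 'd' -> MATCH (count: 5)
Total occurrences of 'd': 5

5


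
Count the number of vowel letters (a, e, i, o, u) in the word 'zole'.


Scanning each character of 'zole':
  Position 1: 'z' -> consonant (running count: 0)
  Position 2: 'o' -> vowel (running count: 1)
  Position 3: 'l' -> consonant (running count: 1)
  Position 4: 'e' -> vowel (running count: 2)
Total vowels: 2

2


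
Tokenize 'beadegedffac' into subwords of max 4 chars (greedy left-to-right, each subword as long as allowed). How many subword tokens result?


'beadegedffac' has 12 characters.
Chunking with max size 4:
  Chunk 1: 'bead' (positions 0-3)
  Chunk 2: 'eged' (positions 4-7)
  Chunk 3: 'ffac' (positions 8-11)
Total chunks: ceil(12 / 4) = 3

3


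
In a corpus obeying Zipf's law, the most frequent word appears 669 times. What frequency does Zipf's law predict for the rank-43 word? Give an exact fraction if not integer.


Zipf's law: freq(rank) = f1 / rank
f1 = 669, rank = 43
freq = 669 / 43
GCD(669, 43) = 1
Simplified: 669/43

669/43


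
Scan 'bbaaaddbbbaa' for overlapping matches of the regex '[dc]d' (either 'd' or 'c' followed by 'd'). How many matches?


Pattern: [dc]d means either 'd' or 'c' followed by 'd'.
Scanning 'bbaaaddbbbaa' position-by-position:
  Pos 0: window 'bb' -> no
  Pos 1: window 'ba' -> no
  Pos 2: window 'aa' -> no
  Pos 3: window 'aa' -> no
  Pos 4: window 'ad' -> no
  Pos 5: window 'dd' -> MATCH
  Pos 6: window 'db' -> no
  Pos 7: window 'bb' -> no
  Pos 8: window 'bb' -> no
  Pos 9: window 'ba' -> no
  Pos 10: window 'aa' -> no
  Pos 11: window 'a' -> no
Total matches: 1

1


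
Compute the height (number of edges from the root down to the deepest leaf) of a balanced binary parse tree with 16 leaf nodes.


In a balanced binary tree with n leaves the deepest leaf is ceil(log2(n)) edges below the root.
log2(16) = 4.0000
ceil(4.0000) = 4
height (edges) = 4

4
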